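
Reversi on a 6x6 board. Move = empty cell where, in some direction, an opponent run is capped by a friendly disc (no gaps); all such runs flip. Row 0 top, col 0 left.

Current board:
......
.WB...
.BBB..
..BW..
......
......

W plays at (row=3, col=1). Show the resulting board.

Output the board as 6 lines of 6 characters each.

Place W at (3,1); scan 8 dirs for brackets.
Dir NW: first cell '.' (not opp) -> no flip
Dir N: opp run (2,1) capped by W -> flip
Dir NE: opp run (2,2), next='.' -> no flip
Dir W: first cell '.' (not opp) -> no flip
Dir E: opp run (3,2) capped by W -> flip
Dir SW: first cell '.' (not opp) -> no flip
Dir S: first cell '.' (not opp) -> no flip
Dir SE: first cell '.' (not opp) -> no flip
All flips: (2,1) (3,2)

Answer: ......
.WB...
.WBB..
.WWW..
......
......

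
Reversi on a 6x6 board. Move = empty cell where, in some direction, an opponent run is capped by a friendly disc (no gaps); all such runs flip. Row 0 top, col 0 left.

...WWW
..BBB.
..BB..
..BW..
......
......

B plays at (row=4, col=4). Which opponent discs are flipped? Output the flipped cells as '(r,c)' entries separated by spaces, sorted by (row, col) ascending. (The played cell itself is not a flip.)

Dir NW: opp run (3,3) capped by B -> flip
Dir N: first cell '.' (not opp) -> no flip
Dir NE: first cell '.' (not opp) -> no flip
Dir W: first cell '.' (not opp) -> no flip
Dir E: first cell '.' (not opp) -> no flip
Dir SW: first cell '.' (not opp) -> no flip
Dir S: first cell '.' (not opp) -> no flip
Dir SE: first cell '.' (not opp) -> no flip

Answer: (3,3)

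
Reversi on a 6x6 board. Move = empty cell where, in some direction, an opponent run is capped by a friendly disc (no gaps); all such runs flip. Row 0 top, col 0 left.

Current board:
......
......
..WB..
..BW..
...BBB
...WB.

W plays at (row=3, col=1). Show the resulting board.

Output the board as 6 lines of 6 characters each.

Answer: ......
......
..WB..
.WWW..
...BBB
...WB.

Derivation:
Place W at (3,1); scan 8 dirs for brackets.
Dir NW: first cell '.' (not opp) -> no flip
Dir N: first cell '.' (not opp) -> no flip
Dir NE: first cell 'W' (not opp) -> no flip
Dir W: first cell '.' (not opp) -> no flip
Dir E: opp run (3,2) capped by W -> flip
Dir SW: first cell '.' (not opp) -> no flip
Dir S: first cell '.' (not opp) -> no flip
Dir SE: first cell '.' (not opp) -> no flip
All flips: (3,2)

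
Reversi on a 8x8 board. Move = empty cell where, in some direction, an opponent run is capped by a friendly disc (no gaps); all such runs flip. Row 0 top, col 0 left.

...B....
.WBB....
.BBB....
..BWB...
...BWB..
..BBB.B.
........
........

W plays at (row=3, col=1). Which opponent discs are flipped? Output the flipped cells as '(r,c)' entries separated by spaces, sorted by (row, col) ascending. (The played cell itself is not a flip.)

Answer: (2,1) (3,2)

Derivation:
Dir NW: first cell '.' (not opp) -> no flip
Dir N: opp run (2,1) capped by W -> flip
Dir NE: opp run (2,2) (1,3), next='.' -> no flip
Dir W: first cell '.' (not opp) -> no flip
Dir E: opp run (3,2) capped by W -> flip
Dir SW: first cell '.' (not opp) -> no flip
Dir S: first cell '.' (not opp) -> no flip
Dir SE: first cell '.' (not opp) -> no flip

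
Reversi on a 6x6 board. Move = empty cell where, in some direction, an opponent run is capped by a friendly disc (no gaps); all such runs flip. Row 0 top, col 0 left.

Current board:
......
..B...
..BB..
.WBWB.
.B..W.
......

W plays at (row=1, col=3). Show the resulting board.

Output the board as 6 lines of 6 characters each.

Answer: ......
..BW..
..WW..
.WBWB.
.B..W.
......

Derivation:
Place W at (1,3); scan 8 dirs for brackets.
Dir NW: first cell '.' (not opp) -> no flip
Dir N: first cell '.' (not opp) -> no flip
Dir NE: first cell '.' (not opp) -> no flip
Dir W: opp run (1,2), next='.' -> no flip
Dir E: first cell '.' (not opp) -> no flip
Dir SW: opp run (2,2) capped by W -> flip
Dir S: opp run (2,3) capped by W -> flip
Dir SE: first cell '.' (not opp) -> no flip
All flips: (2,2) (2,3)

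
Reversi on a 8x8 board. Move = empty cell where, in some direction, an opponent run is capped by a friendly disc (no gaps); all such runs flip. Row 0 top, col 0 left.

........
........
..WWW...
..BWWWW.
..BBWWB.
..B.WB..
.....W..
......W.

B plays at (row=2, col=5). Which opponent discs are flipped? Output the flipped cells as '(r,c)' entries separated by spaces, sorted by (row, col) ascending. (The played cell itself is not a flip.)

Answer: (3,4) (3,5) (4,5)

Derivation:
Dir NW: first cell '.' (not opp) -> no flip
Dir N: first cell '.' (not opp) -> no flip
Dir NE: first cell '.' (not opp) -> no flip
Dir W: opp run (2,4) (2,3) (2,2), next='.' -> no flip
Dir E: first cell '.' (not opp) -> no flip
Dir SW: opp run (3,4) capped by B -> flip
Dir S: opp run (3,5) (4,5) capped by B -> flip
Dir SE: opp run (3,6), next='.' -> no flip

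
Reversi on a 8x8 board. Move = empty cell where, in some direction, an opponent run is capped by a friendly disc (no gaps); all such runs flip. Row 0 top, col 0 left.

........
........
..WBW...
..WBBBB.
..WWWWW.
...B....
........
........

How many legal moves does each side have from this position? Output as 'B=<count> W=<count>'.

Answer: B=14 W=10

Derivation:
-- B to move --
(1,1): flips 1 -> legal
(1,2): no bracket -> illegal
(1,3): flips 1 -> legal
(1,4): flips 1 -> legal
(1,5): flips 1 -> legal
(2,1): flips 1 -> legal
(2,5): flips 1 -> legal
(3,1): flips 2 -> legal
(3,7): no bracket -> illegal
(4,1): flips 1 -> legal
(4,7): no bracket -> illegal
(5,1): flips 1 -> legal
(5,2): flips 1 -> legal
(5,4): flips 2 -> legal
(5,5): flips 2 -> legal
(5,6): flips 2 -> legal
(5,7): flips 1 -> legal
B mobility = 14
-- W to move --
(1,2): flips 2 -> legal
(1,3): flips 2 -> legal
(1,4): flips 1 -> legal
(2,5): flips 2 -> legal
(2,6): flips 2 -> legal
(2,7): flips 1 -> legal
(3,7): flips 4 -> legal
(4,7): no bracket -> illegal
(5,2): no bracket -> illegal
(5,4): no bracket -> illegal
(6,2): flips 1 -> legal
(6,3): flips 1 -> legal
(6,4): flips 1 -> legal
W mobility = 10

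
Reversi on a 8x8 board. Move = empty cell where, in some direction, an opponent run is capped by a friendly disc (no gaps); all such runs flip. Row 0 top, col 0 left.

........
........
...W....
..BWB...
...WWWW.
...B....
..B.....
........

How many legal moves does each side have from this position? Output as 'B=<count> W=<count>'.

Answer: B=7 W=8

Derivation:
-- B to move --
(1,2): flips 1 -> legal
(1,3): flips 3 -> legal
(1,4): flips 1 -> legal
(2,2): no bracket -> illegal
(2,4): no bracket -> illegal
(3,5): flips 1 -> legal
(3,6): no bracket -> illegal
(3,7): no bracket -> illegal
(4,2): no bracket -> illegal
(4,7): no bracket -> illegal
(5,2): flips 1 -> legal
(5,4): flips 2 -> legal
(5,5): no bracket -> illegal
(5,6): flips 1 -> legal
(5,7): no bracket -> illegal
B mobility = 7
-- W to move --
(2,1): flips 1 -> legal
(2,2): no bracket -> illegal
(2,4): flips 1 -> legal
(2,5): flips 1 -> legal
(3,1): flips 1 -> legal
(3,5): flips 1 -> legal
(4,1): flips 1 -> legal
(4,2): no bracket -> illegal
(5,1): no bracket -> illegal
(5,2): no bracket -> illegal
(5,4): no bracket -> illegal
(6,1): no bracket -> illegal
(6,3): flips 1 -> legal
(6,4): no bracket -> illegal
(7,1): flips 2 -> legal
(7,2): no bracket -> illegal
(7,3): no bracket -> illegal
W mobility = 8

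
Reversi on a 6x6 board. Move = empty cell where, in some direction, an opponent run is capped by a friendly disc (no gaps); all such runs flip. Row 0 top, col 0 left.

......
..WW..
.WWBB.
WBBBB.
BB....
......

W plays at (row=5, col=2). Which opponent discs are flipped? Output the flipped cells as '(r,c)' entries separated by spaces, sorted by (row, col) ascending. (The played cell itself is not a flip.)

Answer: (4,1)

Derivation:
Dir NW: opp run (4,1) capped by W -> flip
Dir N: first cell '.' (not opp) -> no flip
Dir NE: first cell '.' (not opp) -> no flip
Dir W: first cell '.' (not opp) -> no flip
Dir E: first cell '.' (not opp) -> no flip
Dir SW: edge -> no flip
Dir S: edge -> no flip
Dir SE: edge -> no flip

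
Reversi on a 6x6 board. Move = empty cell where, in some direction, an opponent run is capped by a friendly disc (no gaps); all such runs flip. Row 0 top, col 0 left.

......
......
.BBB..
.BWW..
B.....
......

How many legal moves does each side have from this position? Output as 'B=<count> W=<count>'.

Answer: B=5 W=6

Derivation:
-- B to move --
(2,4): no bracket -> illegal
(3,4): flips 2 -> legal
(4,1): flips 1 -> legal
(4,2): flips 1 -> legal
(4,3): flips 2 -> legal
(4,4): flips 1 -> legal
B mobility = 5
-- W to move --
(1,0): flips 1 -> legal
(1,1): flips 1 -> legal
(1,2): flips 1 -> legal
(1,3): flips 1 -> legal
(1,4): flips 1 -> legal
(2,0): no bracket -> illegal
(2,4): no bracket -> illegal
(3,0): flips 1 -> legal
(3,4): no bracket -> illegal
(4,1): no bracket -> illegal
(4,2): no bracket -> illegal
(5,0): no bracket -> illegal
(5,1): no bracket -> illegal
W mobility = 6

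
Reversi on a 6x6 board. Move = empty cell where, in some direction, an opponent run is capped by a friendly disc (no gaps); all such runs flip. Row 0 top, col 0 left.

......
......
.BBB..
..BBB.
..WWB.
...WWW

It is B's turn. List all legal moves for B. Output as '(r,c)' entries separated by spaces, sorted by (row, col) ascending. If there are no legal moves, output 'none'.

Answer: (4,1) (5,1) (5,2)

Derivation:
(3,1): no bracket -> illegal
(4,1): flips 2 -> legal
(4,5): no bracket -> illegal
(5,1): flips 1 -> legal
(5,2): flips 2 -> legal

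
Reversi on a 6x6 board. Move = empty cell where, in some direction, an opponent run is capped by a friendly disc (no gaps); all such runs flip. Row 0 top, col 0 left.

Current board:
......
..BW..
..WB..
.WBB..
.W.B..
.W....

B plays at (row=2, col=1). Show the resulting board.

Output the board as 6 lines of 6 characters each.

Answer: ......
..BW..
.BBB..
.WBB..
.W.B..
.W....

Derivation:
Place B at (2,1); scan 8 dirs for brackets.
Dir NW: first cell '.' (not opp) -> no flip
Dir N: first cell '.' (not opp) -> no flip
Dir NE: first cell 'B' (not opp) -> no flip
Dir W: first cell '.' (not opp) -> no flip
Dir E: opp run (2,2) capped by B -> flip
Dir SW: first cell '.' (not opp) -> no flip
Dir S: opp run (3,1) (4,1) (5,1), next=edge -> no flip
Dir SE: first cell 'B' (not opp) -> no flip
All flips: (2,2)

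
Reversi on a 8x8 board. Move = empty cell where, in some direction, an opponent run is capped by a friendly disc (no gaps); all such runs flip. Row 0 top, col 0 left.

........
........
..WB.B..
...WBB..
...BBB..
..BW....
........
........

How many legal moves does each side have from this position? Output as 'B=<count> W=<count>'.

Answer: B=6 W=6

Derivation:
-- B to move --
(1,1): flips 2 -> legal
(1,2): no bracket -> illegal
(1,3): no bracket -> illegal
(2,1): flips 1 -> legal
(2,4): no bracket -> illegal
(3,1): no bracket -> illegal
(3,2): flips 1 -> legal
(4,2): no bracket -> illegal
(5,4): flips 1 -> legal
(6,2): flips 1 -> legal
(6,3): flips 1 -> legal
(6,4): no bracket -> illegal
B mobility = 6
-- W to move --
(1,2): no bracket -> illegal
(1,3): flips 1 -> legal
(1,4): no bracket -> illegal
(1,5): no bracket -> illegal
(1,6): no bracket -> illegal
(2,4): flips 1 -> legal
(2,6): flips 2 -> legal
(3,2): no bracket -> illegal
(3,6): flips 2 -> legal
(4,1): no bracket -> illegal
(4,2): no bracket -> illegal
(4,6): no bracket -> illegal
(5,1): flips 1 -> legal
(5,4): no bracket -> illegal
(5,5): flips 1 -> legal
(5,6): no bracket -> illegal
(6,1): no bracket -> illegal
(6,2): no bracket -> illegal
(6,3): no bracket -> illegal
W mobility = 6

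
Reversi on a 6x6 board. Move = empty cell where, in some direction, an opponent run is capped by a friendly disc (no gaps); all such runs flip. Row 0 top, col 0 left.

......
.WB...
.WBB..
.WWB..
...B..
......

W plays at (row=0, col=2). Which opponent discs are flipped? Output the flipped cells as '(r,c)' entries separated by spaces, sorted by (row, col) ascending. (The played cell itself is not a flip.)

Dir NW: edge -> no flip
Dir N: edge -> no flip
Dir NE: edge -> no flip
Dir W: first cell '.' (not opp) -> no flip
Dir E: first cell '.' (not opp) -> no flip
Dir SW: first cell 'W' (not opp) -> no flip
Dir S: opp run (1,2) (2,2) capped by W -> flip
Dir SE: first cell '.' (not opp) -> no flip

Answer: (1,2) (2,2)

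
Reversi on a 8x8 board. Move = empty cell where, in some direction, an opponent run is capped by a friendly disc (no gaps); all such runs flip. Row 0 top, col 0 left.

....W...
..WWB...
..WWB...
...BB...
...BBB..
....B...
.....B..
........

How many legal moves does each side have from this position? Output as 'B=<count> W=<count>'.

-- B to move --
(0,1): flips 2 -> legal
(0,2): flips 1 -> legal
(0,3): flips 2 -> legal
(0,5): no bracket -> illegal
(1,1): flips 3 -> legal
(1,5): no bracket -> illegal
(2,1): flips 2 -> legal
(3,1): no bracket -> illegal
(3,2): flips 1 -> legal
B mobility = 6
-- W to move --
(0,3): no bracket -> illegal
(0,5): flips 1 -> legal
(1,5): flips 1 -> legal
(2,5): flips 1 -> legal
(3,2): no bracket -> illegal
(3,5): flips 1 -> legal
(3,6): no bracket -> illegal
(4,2): no bracket -> illegal
(4,6): no bracket -> illegal
(5,2): no bracket -> illegal
(5,3): flips 2 -> legal
(5,5): flips 2 -> legal
(5,6): flips 2 -> legal
(6,3): no bracket -> illegal
(6,4): flips 5 -> legal
(6,6): no bracket -> illegal
(7,4): no bracket -> illegal
(7,5): no bracket -> illegal
(7,6): no bracket -> illegal
W mobility = 8

Answer: B=6 W=8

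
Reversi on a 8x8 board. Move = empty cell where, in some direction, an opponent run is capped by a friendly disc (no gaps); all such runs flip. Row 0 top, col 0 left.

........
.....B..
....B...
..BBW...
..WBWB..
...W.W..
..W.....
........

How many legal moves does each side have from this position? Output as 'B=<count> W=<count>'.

Answer: B=10 W=9

Derivation:
-- B to move --
(2,3): flips 1 -> legal
(2,5): flips 1 -> legal
(3,1): no bracket -> illegal
(3,5): flips 1 -> legal
(4,1): flips 1 -> legal
(4,6): no bracket -> illegal
(5,1): flips 1 -> legal
(5,2): flips 1 -> legal
(5,4): flips 2 -> legal
(5,6): no bracket -> illegal
(6,1): no bracket -> illegal
(6,3): flips 1 -> legal
(6,4): no bracket -> illegal
(6,5): flips 1 -> legal
(6,6): flips 2 -> legal
(7,1): no bracket -> illegal
(7,2): no bracket -> illegal
(7,3): no bracket -> illegal
B mobility = 10
-- W to move --
(0,4): no bracket -> illegal
(0,5): no bracket -> illegal
(0,6): flips 3 -> legal
(1,3): no bracket -> illegal
(1,4): flips 1 -> legal
(1,6): no bracket -> illegal
(2,1): no bracket -> illegal
(2,2): flips 2 -> legal
(2,3): flips 2 -> legal
(2,5): no bracket -> illegal
(2,6): no bracket -> illegal
(3,1): flips 2 -> legal
(3,5): flips 1 -> legal
(3,6): no bracket -> illegal
(4,1): no bracket -> illegal
(4,6): flips 1 -> legal
(5,2): flips 1 -> legal
(5,4): no bracket -> illegal
(5,6): flips 1 -> legal
W mobility = 9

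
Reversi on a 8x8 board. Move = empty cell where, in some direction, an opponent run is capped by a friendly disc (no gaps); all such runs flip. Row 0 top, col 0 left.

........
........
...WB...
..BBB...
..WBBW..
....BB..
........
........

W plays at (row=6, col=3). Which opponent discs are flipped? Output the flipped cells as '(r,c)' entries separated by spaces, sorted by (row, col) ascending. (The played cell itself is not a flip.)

Dir NW: first cell '.' (not opp) -> no flip
Dir N: first cell '.' (not opp) -> no flip
Dir NE: opp run (5,4) capped by W -> flip
Dir W: first cell '.' (not opp) -> no flip
Dir E: first cell '.' (not opp) -> no flip
Dir SW: first cell '.' (not opp) -> no flip
Dir S: first cell '.' (not opp) -> no flip
Dir SE: first cell '.' (not opp) -> no flip

Answer: (5,4)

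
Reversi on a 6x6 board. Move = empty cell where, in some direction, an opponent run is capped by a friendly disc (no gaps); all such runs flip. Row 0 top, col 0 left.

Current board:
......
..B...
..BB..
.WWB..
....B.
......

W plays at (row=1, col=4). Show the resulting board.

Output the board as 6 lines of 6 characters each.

Answer: ......
..B.W.
..BW..
.WWB..
....B.
......

Derivation:
Place W at (1,4); scan 8 dirs for brackets.
Dir NW: first cell '.' (not opp) -> no flip
Dir N: first cell '.' (not opp) -> no flip
Dir NE: first cell '.' (not opp) -> no flip
Dir W: first cell '.' (not opp) -> no flip
Dir E: first cell '.' (not opp) -> no flip
Dir SW: opp run (2,3) capped by W -> flip
Dir S: first cell '.' (not opp) -> no flip
Dir SE: first cell '.' (not opp) -> no flip
All flips: (2,3)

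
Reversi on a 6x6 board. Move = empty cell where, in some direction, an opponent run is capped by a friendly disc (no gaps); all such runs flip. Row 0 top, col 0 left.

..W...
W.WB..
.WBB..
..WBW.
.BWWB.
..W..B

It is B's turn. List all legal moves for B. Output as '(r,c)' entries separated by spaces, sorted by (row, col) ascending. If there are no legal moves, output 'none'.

(0,0): no bracket -> illegal
(0,1): flips 1 -> legal
(0,3): no bracket -> illegal
(1,1): flips 1 -> legal
(2,0): flips 1 -> legal
(2,4): flips 1 -> legal
(2,5): no bracket -> illegal
(3,0): no bracket -> illegal
(3,1): flips 1 -> legal
(3,5): flips 1 -> legal
(4,5): flips 1 -> legal
(5,1): flips 1 -> legal
(5,3): flips 1 -> legal
(5,4): no bracket -> illegal

Answer: (0,1) (1,1) (2,0) (2,4) (3,1) (3,5) (4,5) (5,1) (5,3)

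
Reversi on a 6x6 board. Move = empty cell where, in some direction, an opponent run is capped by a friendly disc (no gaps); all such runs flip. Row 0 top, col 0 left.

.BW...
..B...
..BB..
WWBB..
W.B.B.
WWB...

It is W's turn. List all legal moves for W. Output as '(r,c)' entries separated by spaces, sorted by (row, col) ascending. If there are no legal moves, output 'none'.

Answer: (0,0) (1,3) (2,4) (3,4) (5,3)

Derivation:
(0,0): flips 1 -> legal
(0,3): no bracket -> illegal
(1,0): no bracket -> illegal
(1,1): no bracket -> illegal
(1,3): flips 1 -> legal
(1,4): no bracket -> illegal
(2,1): no bracket -> illegal
(2,4): flips 2 -> legal
(3,4): flips 2 -> legal
(3,5): no bracket -> illegal
(4,1): no bracket -> illegal
(4,3): no bracket -> illegal
(4,5): no bracket -> illegal
(5,3): flips 2 -> legal
(5,4): no bracket -> illegal
(5,5): no bracket -> illegal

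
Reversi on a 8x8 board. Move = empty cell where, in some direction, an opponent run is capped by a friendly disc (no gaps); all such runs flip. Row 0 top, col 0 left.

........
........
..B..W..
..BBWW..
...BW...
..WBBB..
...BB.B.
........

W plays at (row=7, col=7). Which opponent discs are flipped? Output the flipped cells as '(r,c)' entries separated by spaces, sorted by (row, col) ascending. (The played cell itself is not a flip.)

Answer: (5,5) (6,6)

Derivation:
Dir NW: opp run (6,6) (5,5) capped by W -> flip
Dir N: first cell '.' (not opp) -> no flip
Dir NE: edge -> no flip
Dir W: first cell '.' (not opp) -> no flip
Dir E: edge -> no flip
Dir SW: edge -> no flip
Dir S: edge -> no flip
Dir SE: edge -> no flip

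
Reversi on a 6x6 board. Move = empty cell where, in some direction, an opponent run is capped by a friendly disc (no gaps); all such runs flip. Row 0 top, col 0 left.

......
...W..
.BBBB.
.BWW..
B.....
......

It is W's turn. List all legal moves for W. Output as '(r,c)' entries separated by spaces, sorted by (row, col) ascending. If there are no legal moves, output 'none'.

Answer: (1,0) (1,1) (1,2) (1,4) (1,5) (3,0) (3,5)

Derivation:
(1,0): flips 1 -> legal
(1,1): flips 1 -> legal
(1,2): flips 1 -> legal
(1,4): flips 1 -> legal
(1,5): flips 1 -> legal
(2,0): no bracket -> illegal
(2,5): no bracket -> illegal
(3,0): flips 1 -> legal
(3,4): no bracket -> illegal
(3,5): flips 1 -> legal
(4,1): no bracket -> illegal
(4,2): no bracket -> illegal
(5,0): no bracket -> illegal
(5,1): no bracket -> illegal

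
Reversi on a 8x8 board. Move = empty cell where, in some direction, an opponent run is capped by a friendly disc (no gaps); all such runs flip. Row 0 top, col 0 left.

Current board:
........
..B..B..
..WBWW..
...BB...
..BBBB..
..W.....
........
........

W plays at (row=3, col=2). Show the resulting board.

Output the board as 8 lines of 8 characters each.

Place W at (3,2); scan 8 dirs for brackets.
Dir NW: first cell '.' (not opp) -> no flip
Dir N: first cell 'W' (not opp) -> no flip
Dir NE: opp run (2,3), next='.' -> no flip
Dir W: first cell '.' (not opp) -> no flip
Dir E: opp run (3,3) (3,4), next='.' -> no flip
Dir SW: first cell '.' (not opp) -> no flip
Dir S: opp run (4,2) capped by W -> flip
Dir SE: opp run (4,3), next='.' -> no flip
All flips: (4,2)

Answer: ........
..B..B..
..WBWW..
..WBB...
..WBBB..
..W.....
........
........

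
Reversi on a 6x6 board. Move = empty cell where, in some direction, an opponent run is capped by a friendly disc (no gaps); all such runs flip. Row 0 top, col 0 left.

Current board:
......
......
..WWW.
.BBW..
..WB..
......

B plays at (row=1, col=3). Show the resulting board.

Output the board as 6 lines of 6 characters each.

Place B at (1,3); scan 8 dirs for brackets.
Dir NW: first cell '.' (not opp) -> no flip
Dir N: first cell '.' (not opp) -> no flip
Dir NE: first cell '.' (not opp) -> no flip
Dir W: first cell '.' (not opp) -> no flip
Dir E: first cell '.' (not opp) -> no flip
Dir SW: opp run (2,2) capped by B -> flip
Dir S: opp run (2,3) (3,3) capped by B -> flip
Dir SE: opp run (2,4), next='.' -> no flip
All flips: (2,2) (2,3) (3,3)

Answer: ......
...B..
..BBW.
.BBB..
..WB..
......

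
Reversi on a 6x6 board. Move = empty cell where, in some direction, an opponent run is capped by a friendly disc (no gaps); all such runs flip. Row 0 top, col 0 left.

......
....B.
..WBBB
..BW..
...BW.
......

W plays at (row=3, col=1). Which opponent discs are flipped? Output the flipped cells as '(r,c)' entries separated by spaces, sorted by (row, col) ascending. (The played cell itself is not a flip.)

Dir NW: first cell '.' (not opp) -> no flip
Dir N: first cell '.' (not opp) -> no flip
Dir NE: first cell 'W' (not opp) -> no flip
Dir W: first cell '.' (not opp) -> no flip
Dir E: opp run (3,2) capped by W -> flip
Dir SW: first cell '.' (not opp) -> no flip
Dir S: first cell '.' (not opp) -> no flip
Dir SE: first cell '.' (not opp) -> no flip

Answer: (3,2)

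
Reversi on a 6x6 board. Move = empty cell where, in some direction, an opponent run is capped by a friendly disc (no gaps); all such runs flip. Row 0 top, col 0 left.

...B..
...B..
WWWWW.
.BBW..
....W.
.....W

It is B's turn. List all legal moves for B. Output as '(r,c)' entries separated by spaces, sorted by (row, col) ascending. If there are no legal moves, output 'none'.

Answer: (1,0) (1,1) (1,2) (1,4) (3,4) (3,5) (4,3)

Derivation:
(1,0): flips 1 -> legal
(1,1): flips 1 -> legal
(1,2): flips 1 -> legal
(1,4): flips 1 -> legal
(1,5): no bracket -> illegal
(2,5): no bracket -> illegal
(3,0): no bracket -> illegal
(3,4): flips 1 -> legal
(3,5): flips 1 -> legal
(4,2): no bracket -> illegal
(4,3): flips 2 -> legal
(4,5): no bracket -> illegal
(5,3): no bracket -> illegal
(5,4): no bracket -> illegal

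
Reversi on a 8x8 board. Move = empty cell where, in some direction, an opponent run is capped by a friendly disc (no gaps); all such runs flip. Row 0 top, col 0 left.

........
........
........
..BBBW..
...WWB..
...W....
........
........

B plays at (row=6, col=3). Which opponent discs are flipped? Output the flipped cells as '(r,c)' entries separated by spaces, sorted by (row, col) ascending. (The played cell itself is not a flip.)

Dir NW: first cell '.' (not opp) -> no flip
Dir N: opp run (5,3) (4,3) capped by B -> flip
Dir NE: first cell '.' (not opp) -> no flip
Dir W: first cell '.' (not opp) -> no flip
Dir E: first cell '.' (not opp) -> no flip
Dir SW: first cell '.' (not opp) -> no flip
Dir S: first cell '.' (not opp) -> no flip
Dir SE: first cell '.' (not opp) -> no flip

Answer: (4,3) (5,3)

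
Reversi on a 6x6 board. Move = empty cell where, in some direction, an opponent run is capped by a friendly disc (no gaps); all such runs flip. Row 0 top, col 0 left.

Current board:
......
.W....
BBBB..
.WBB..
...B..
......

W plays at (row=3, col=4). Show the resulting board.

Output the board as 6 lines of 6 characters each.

Answer: ......
.W....
BBBB..
.WWWW.
...B..
......

Derivation:
Place W at (3,4); scan 8 dirs for brackets.
Dir NW: opp run (2,3), next='.' -> no flip
Dir N: first cell '.' (not opp) -> no flip
Dir NE: first cell '.' (not opp) -> no flip
Dir W: opp run (3,3) (3,2) capped by W -> flip
Dir E: first cell '.' (not opp) -> no flip
Dir SW: opp run (4,3), next='.' -> no flip
Dir S: first cell '.' (not opp) -> no flip
Dir SE: first cell '.' (not opp) -> no flip
All flips: (3,2) (3,3)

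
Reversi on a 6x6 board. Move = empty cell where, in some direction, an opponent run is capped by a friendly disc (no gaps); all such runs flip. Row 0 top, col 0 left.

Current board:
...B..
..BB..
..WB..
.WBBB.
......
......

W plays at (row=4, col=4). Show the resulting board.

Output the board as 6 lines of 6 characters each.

Place W at (4,4); scan 8 dirs for brackets.
Dir NW: opp run (3,3) capped by W -> flip
Dir N: opp run (3,4), next='.' -> no flip
Dir NE: first cell '.' (not opp) -> no flip
Dir W: first cell '.' (not opp) -> no flip
Dir E: first cell '.' (not opp) -> no flip
Dir SW: first cell '.' (not opp) -> no flip
Dir S: first cell '.' (not opp) -> no flip
Dir SE: first cell '.' (not opp) -> no flip
All flips: (3,3)

Answer: ...B..
..BB..
..WB..
.WBWB.
....W.
......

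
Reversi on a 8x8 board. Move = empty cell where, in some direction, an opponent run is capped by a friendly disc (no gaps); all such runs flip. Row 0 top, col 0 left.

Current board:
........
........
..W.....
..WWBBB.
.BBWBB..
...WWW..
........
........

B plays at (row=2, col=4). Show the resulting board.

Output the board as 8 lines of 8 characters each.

Answer: ........
........
..W.B...
..WBBBB.
.BBWBB..
...WWW..
........
........

Derivation:
Place B at (2,4); scan 8 dirs for brackets.
Dir NW: first cell '.' (not opp) -> no flip
Dir N: first cell '.' (not opp) -> no flip
Dir NE: first cell '.' (not opp) -> no flip
Dir W: first cell '.' (not opp) -> no flip
Dir E: first cell '.' (not opp) -> no flip
Dir SW: opp run (3,3) capped by B -> flip
Dir S: first cell 'B' (not opp) -> no flip
Dir SE: first cell 'B' (not opp) -> no flip
All flips: (3,3)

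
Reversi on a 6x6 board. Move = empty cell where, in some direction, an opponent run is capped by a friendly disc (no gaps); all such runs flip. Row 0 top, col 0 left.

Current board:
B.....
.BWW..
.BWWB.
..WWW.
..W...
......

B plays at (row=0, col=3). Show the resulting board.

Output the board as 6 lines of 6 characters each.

Answer: B..B..
.BBW..
.BWWB.
..WWW.
..W...
......

Derivation:
Place B at (0,3); scan 8 dirs for brackets.
Dir NW: edge -> no flip
Dir N: edge -> no flip
Dir NE: edge -> no flip
Dir W: first cell '.' (not opp) -> no flip
Dir E: first cell '.' (not opp) -> no flip
Dir SW: opp run (1,2) capped by B -> flip
Dir S: opp run (1,3) (2,3) (3,3), next='.' -> no flip
Dir SE: first cell '.' (not opp) -> no flip
All flips: (1,2)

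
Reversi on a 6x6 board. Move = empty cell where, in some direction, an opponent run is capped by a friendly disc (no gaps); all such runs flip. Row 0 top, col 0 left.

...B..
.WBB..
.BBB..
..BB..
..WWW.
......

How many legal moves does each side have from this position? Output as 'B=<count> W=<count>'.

-- B to move --
(0,0): flips 1 -> legal
(0,1): flips 1 -> legal
(0,2): no bracket -> illegal
(1,0): flips 1 -> legal
(2,0): no bracket -> illegal
(3,1): no bracket -> illegal
(3,4): no bracket -> illegal
(3,5): no bracket -> illegal
(4,1): no bracket -> illegal
(4,5): no bracket -> illegal
(5,1): flips 1 -> legal
(5,2): flips 1 -> legal
(5,3): flips 1 -> legal
(5,4): flips 1 -> legal
(5,5): flips 1 -> legal
B mobility = 8
-- W to move --
(0,1): no bracket -> illegal
(0,2): flips 3 -> legal
(0,4): no bracket -> illegal
(1,0): flips 2 -> legal
(1,4): flips 2 -> legal
(2,0): no bracket -> illegal
(2,4): flips 1 -> legal
(3,0): no bracket -> illegal
(3,1): flips 1 -> legal
(3,4): no bracket -> illegal
(4,1): no bracket -> illegal
W mobility = 5

Answer: B=8 W=5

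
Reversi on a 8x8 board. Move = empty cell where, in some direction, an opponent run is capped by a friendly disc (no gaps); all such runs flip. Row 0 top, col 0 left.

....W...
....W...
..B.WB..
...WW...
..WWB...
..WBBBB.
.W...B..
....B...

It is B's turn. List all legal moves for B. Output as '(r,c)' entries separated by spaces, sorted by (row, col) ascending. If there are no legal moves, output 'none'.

(0,3): flips 1 -> legal
(0,5): no bracket -> illegal
(1,3): no bracket -> illegal
(1,5): no bracket -> illegal
(2,3): flips 3 -> legal
(3,1): flips 1 -> legal
(3,2): flips 1 -> legal
(3,5): no bracket -> illegal
(4,1): flips 2 -> legal
(4,5): no bracket -> illegal
(5,0): no bracket -> illegal
(5,1): flips 1 -> legal
(6,0): no bracket -> illegal
(6,2): no bracket -> illegal
(6,3): no bracket -> illegal
(7,0): flips 4 -> legal
(7,1): no bracket -> illegal
(7,2): no bracket -> illegal

Answer: (0,3) (2,3) (3,1) (3,2) (4,1) (5,1) (7,0)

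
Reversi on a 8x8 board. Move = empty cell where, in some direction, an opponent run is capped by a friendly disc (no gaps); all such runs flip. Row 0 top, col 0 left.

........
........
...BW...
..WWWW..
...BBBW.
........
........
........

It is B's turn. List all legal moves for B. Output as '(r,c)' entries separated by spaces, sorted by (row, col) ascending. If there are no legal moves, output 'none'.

(1,3): no bracket -> illegal
(1,4): flips 2 -> legal
(1,5): no bracket -> illegal
(2,1): flips 1 -> legal
(2,2): flips 1 -> legal
(2,5): flips 3 -> legal
(2,6): flips 1 -> legal
(3,1): no bracket -> illegal
(3,6): no bracket -> illegal
(3,7): no bracket -> illegal
(4,1): flips 1 -> legal
(4,2): no bracket -> illegal
(4,7): flips 1 -> legal
(5,5): no bracket -> illegal
(5,6): no bracket -> illegal
(5,7): no bracket -> illegal

Answer: (1,4) (2,1) (2,2) (2,5) (2,6) (4,1) (4,7)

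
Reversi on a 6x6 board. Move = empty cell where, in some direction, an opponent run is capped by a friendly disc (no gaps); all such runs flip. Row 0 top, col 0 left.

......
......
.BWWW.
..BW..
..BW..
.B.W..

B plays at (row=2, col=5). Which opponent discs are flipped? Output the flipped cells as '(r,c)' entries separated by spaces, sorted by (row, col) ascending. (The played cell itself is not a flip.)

Answer: (2,2) (2,3) (2,4)

Derivation:
Dir NW: first cell '.' (not opp) -> no flip
Dir N: first cell '.' (not opp) -> no flip
Dir NE: edge -> no flip
Dir W: opp run (2,4) (2,3) (2,2) capped by B -> flip
Dir E: edge -> no flip
Dir SW: first cell '.' (not opp) -> no flip
Dir S: first cell '.' (not opp) -> no flip
Dir SE: edge -> no flip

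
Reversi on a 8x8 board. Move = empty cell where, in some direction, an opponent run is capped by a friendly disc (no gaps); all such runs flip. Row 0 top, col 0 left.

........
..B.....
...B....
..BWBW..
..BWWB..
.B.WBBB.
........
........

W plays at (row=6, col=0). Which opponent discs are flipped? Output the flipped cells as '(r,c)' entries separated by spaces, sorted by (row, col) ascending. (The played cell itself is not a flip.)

Answer: (4,2) (5,1)

Derivation:
Dir NW: edge -> no flip
Dir N: first cell '.' (not opp) -> no flip
Dir NE: opp run (5,1) (4,2) capped by W -> flip
Dir W: edge -> no flip
Dir E: first cell '.' (not opp) -> no flip
Dir SW: edge -> no flip
Dir S: first cell '.' (not opp) -> no flip
Dir SE: first cell '.' (not opp) -> no flip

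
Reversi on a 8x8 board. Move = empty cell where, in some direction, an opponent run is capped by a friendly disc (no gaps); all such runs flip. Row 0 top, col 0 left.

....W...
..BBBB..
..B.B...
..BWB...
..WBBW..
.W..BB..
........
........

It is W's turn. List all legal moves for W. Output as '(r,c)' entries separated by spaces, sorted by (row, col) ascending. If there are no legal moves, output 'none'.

Answer: (0,2) (0,6) (1,1) (2,3) (2,6) (3,1) (3,5) (5,3) (6,3) (6,4) (6,5) (6,6)

Derivation:
(0,1): no bracket -> illegal
(0,2): flips 3 -> legal
(0,3): no bracket -> illegal
(0,5): no bracket -> illegal
(0,6): flips 2 -> legal
(1,1): flips 1 -> legal
(1,6): no bracket -> illegal
(2,1): no bracket -> illegal
(2,3): flips 1 -> legal
(2,5): no bracket -> illegal
(2,6): flips 1 -> legal
(3,1): flips 3 -> legal
(3,5): flips 1 -> legal
(4,1): no bracket -> illegal
(4,6): no bracket -> illegal
(5,2): no bracket -> illegal
(5,3): flips 1 -> legal
(5,6): no bracket -> illegal
(6,3): flips 1 -> legal
(6,4): flips 5 -> legal
(6,5): flips 1 -> legal
(6,6): flips 2 -> legal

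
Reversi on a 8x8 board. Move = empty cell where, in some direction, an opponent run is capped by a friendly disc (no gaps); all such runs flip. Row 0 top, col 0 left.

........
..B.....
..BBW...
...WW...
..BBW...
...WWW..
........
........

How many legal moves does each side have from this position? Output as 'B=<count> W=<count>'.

-- B to move --
(1,3): no bracket -> illegal
(1,4): no bracket -> illegal
(1,5): flips 2 -> legal
(2,5): flips 2 -> legal
(3,2): no bracket -> illegal
(3,5): no bracket -> illegal
(4,5): flips 2 -> legal
(4,6): no bracket -> illegal
(5,2): no bracket -> illegal
(5,6): no bracket -> illegal
(6,2): no bracket -> illegal
(6,3): flips 1 -> legal
(6,4): flips 1 -> legal
(6,5): flips 1 -> legal
(6,6): flips 3 -> legal
B mobility = 7
-- W to move --
(0,1): flips 2 -> legal
(0,2): no bracket -> illegal
(0,3): no bracket -> illegal
(1,1): flips 1 -> legal
(1,3): flips 1 -> legal
(1,4): no bracket -> illegal
(2,1): flips 2 -> legal
(3,1): flips 1 -> legal
(3,2): flips 1 -> legal
(4,1): flips 2 -> legal
(5,1): flips 1 -> legal
(5,2): flips 1 -> legal
W mobility = 9

Answer: B=7 W=9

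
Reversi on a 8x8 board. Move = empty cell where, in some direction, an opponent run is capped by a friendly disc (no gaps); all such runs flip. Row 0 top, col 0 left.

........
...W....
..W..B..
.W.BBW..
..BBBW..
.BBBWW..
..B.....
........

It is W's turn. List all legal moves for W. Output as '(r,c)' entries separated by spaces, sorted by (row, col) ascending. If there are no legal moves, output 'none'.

Answer: (1,5) (2,3) (2,4) (3,2) (4,1) (5,0) (6,4) (7,1)

Derivation:
(1,4): no bracket -> illegal
(1,5): flips 1 -> legal
(1,6): no bracket -> illegal
(2,3): flips 1 -> legal
(2,4): flips 2 -> legal
(2,6): no bracket -> illegal
(3,2): flips 3 -> legal
(3,6): no bracket -> illegal
(4,0): no bracket -> illegal
(4,1): flips 3 -> legal
(5,0): flips 3 -> legal
(6,0): no bracket -> illegal
(6,1): no bracket -> illegal
(6,3): no bracket -> illegal
(6,4): flips 2 -> legal
(7,1): flips 3 -> legal
(7,2): no bracket -> illegal
(7,3): no bracket -> illegal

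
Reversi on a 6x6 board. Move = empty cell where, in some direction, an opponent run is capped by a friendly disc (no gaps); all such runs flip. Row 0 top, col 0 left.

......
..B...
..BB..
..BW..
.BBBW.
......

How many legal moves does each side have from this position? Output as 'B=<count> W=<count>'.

-- B to move --
(2,4): flips 1 -> legal
(3,4): flips 1 -> legal
(3,5): no bracket -> illegal
(4,5): flips 1 -> legal
(5,3): no bracket -> illegal
(5,4): no bracket -> illegal
(5,5): flips 2 -> legal
B mobility = 4
-- W to move --
(0,1): no bracket -> illegal
(0,2): no bracket -> illegal
(0,3): no bracket -> illegal
(1,1): flips 1 -> legal
(1,3): flips 1 -> legal
(1,4): no bracket -> illegal
(2,1): no bracket -> illegal
(2,4): no bracket -> illegal
(3,0): no bracket -> illegal
(3,1): flips 1 -> legal
(3,4): no bracket -> illegal
(4,0): flips 3 -> legal
(5,0): no bracket -> illegal
(5,1): flips 1 -> legal
(5,2): no bracket -> illegal
(5,3): flips 1 -> legal
(5,4): no bracket -> illegal
W mobility = 6

Answer: B=4 W=6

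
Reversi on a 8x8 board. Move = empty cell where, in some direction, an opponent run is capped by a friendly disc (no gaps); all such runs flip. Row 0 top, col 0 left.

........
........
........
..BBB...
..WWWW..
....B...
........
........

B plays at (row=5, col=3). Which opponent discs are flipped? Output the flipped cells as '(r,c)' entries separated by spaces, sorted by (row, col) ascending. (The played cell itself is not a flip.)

Dir NW: opp run (4,2), next='.' -> no flip
Dir N: opp run (4,3) capped by B -> flip
Dir NE: opp run (4,4), next='.' -> no flip
Dir W: first cell '.' (not opp) -> no flip
Dir E: first cell 'B' (not opp) -> no flip
Dir SW: first cell '.' (not opp) -> no flip
Dir S: first cell '.' (not opp) -> no flip
Dir SE: first cell '.' (not opp) -> no flip

Answer: (4,3)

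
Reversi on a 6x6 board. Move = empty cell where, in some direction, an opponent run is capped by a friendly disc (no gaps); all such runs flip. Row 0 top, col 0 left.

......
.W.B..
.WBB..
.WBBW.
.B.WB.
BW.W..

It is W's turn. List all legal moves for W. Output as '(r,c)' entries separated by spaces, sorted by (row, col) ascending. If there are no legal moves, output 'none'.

Answer: (0,3) (0,4) (1,2) (2,4) (3,5) (4,5) (5,4) (5,5)

Derivation:
(0,2): no bracket -> illegal
(0,3): flips 3 -> legal
(0,4): flips 2 -> legal
(1,2): flips 1 -> legal
(1,4): no bracket -> illegal
(2,4): flips 2 -> legal
(3,0): no bracket -> illegal
(3,5): flips 1 -> legal
(4,0): no bracket -> illegal
(4,2): no bracket -> illegal
(4,5): flips 1 -> legal
(5,2): no bracket -> illegal
(5,4): flips 1 -> legal
(5,5): flips 3 -> legal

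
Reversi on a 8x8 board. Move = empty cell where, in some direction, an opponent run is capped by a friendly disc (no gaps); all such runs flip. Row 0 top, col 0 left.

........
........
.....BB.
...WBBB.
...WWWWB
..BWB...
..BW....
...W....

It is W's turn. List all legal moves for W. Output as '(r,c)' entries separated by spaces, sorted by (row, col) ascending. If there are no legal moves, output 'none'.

(1,4): no bracket -> illegal
(1,5): flips 2 -> legal
(1,6): flips 4 -> legal
(1,7): flips 2 -> legal
(2,3): flips 1 -> legal
(2,4): flips 2 -> legal
(2,7): flips 1 -> legal
(3,7): flips 3 -> legal
(4,1): flips 1 -> legal
(4,2): no bracket -> illegal
(5,1): flips 2 -> legal
(5,5): flips 1 -> legal
(5,6): no bracket -> illegal
(5,7): no bracket -> illegal
(6,1): flips 2 -> legal
(6,4): flips 1 -> legal
(6,5): flips 1 -> legal
(7,1): flips 1 -> legal
(7,2): no bracket -> illegal

Answer: (1,5) (1,6) (1,7) (2,3) (2,4) (2,7) (3,7) (4,1) (5,1) (5,5) (6,1) (6,4) (6,5) (7,1)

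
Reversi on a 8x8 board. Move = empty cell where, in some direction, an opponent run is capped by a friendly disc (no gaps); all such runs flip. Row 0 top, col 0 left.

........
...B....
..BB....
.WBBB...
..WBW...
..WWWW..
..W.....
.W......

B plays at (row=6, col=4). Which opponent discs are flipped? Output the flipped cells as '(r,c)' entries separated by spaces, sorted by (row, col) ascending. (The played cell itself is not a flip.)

Answer: (4,4) (5,4)

Derivation:
Dir NW: opp run (5,3) (4,2) (3,1), next='.' -> no flip
Dir N: opp run (5,4) (4,4) capped by B -> flip
Dir NE: opp run (5,5), next='.' -> no flip
Dir W: first cell '.' (not opp) -> no flip
Dir E: first cell '.' (not opp) -> no flip
Dir SW: first cell '.' (not opp) -> no flip
Dir S: first cell '.' (not opp) -> no flip
Dir SE: first cell '.' (not opp) -> no flip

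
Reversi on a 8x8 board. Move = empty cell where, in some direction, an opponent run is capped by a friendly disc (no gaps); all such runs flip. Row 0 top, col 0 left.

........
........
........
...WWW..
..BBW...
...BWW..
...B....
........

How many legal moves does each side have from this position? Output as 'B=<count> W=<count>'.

Answer: B=7 W=7

Derivation:
-- B to move --
(2,2): no bracket -> illegal
(2,3): flips 1 -> legal
(2,4): flips 1 -> legal
(2,5): flips 1 -> legal
(2,6): flips 2 -> legal
(3,2): no bracket -> illegal
(3,6): no bracket -> illegal
(4,5): flips 2 -> legal
(4,6): no bracket -> illegal
(5,6): flips 2 -> legal
(6,4): no bracket -> illegal
(6,5): flips 1 -> legal
(6,6): no bracket -> illegal
B mobility = 7
-- W to move --
(3,1): no bracket -> illegal
(3,2): flips 1 -> legal
(4,1): flips 2 -> legal
(5,1): flips 1 -> legal
(5,2): flips 2 -> legal
(6,2): flips 1 -> legal
(6,4): no bracket -> illegal
(7,2): flips 1 -> legal
(7,3): flips 3 -> legal
(7,4): no bracket -> illegal
W mobility = 7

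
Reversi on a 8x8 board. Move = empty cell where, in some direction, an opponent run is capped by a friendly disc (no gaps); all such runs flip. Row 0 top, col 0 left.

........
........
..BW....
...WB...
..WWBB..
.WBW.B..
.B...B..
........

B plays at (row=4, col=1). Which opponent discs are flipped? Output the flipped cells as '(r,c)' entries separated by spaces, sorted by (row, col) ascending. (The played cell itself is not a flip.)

Dir NW: first cell '.' (not opp) -> no flip
Dir N: first cell '.' (not opp) -> no flip
Dir NE: first cell '.' (not opp) -> no flip
Dir W: first cell '.' (not opp) -> no flip
Dir E: opp run (4,2) (4,3) capped by B -> flip
Dir SW: first cell '.' (not opp) -> no flip
Dir S: opp run (5,1) capped by B -> flip
Dir SE: first cell 'B' (not opp) -> no flip

Answer: (4,2) (4,3) (5,1)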